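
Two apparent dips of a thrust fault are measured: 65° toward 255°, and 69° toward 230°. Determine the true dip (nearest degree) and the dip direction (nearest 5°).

true dip 69°, dip direction 220°

Represent each trace as a vector plunging at its apparent dip toward its trend (east-north-up frame): v₁ = (-0.408, -0.109, -0.906), v₂ = (-0.275, -0.230, -0.934).
The plane normal is n = v₁ × v₂ ∝ (-0.107, -0.132, 0.064).
True dip = arccos(n_z / |n|) = arccos(0.3525) = 69.4°.
Dip direction = azimuth of (n_x, n_y) = atan2(-0.107, -0.132) = 219°.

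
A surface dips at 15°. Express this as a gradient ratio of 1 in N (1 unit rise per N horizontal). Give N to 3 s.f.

1 in 3.73

1 : N means tan θ = 1/N, so N = 1/tan 15° = 1/0.2679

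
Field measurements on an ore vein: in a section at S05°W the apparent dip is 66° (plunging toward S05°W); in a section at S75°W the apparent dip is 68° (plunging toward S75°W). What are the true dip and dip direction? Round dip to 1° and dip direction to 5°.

true dip 71°, dip direction 225°

Each apparent-dip line lies in the plane. As unit vectors (x east, y north, z up), v₁ plunges 66°→S05°W and v₂ plunges 68°→S75°W.
The plane normal is n = v₁ × v₂ ∝ (-0.287, -0.298, 0.143).
Dip δ = arctan(|n_h|/n_z) = arctan(0.414/0.143) = 70.9°.
Dip direction = azimuth of (n_x, n_y) = atan2(-0.287, -0.298) = 224°.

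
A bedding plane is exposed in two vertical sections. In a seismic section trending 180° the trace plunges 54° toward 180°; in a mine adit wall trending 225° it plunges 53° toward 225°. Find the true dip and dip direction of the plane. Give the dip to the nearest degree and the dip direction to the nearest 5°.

true dip 56°, dip direction 200°

Each apparent-dip line lies in the plane. As unit vectors (x east, y north, z up), v₁ plunges 54°→180° and v₂ plunges 53°→225°.
n = v₁ × v₂ = (-0.125, -0.344, 0.250) (taken with n_z > 0).
Dip δ = arctan(|n_h|/n_z) = arctan(0.366/0.250) = 55.7°.
Dip direction = azimuth of (n_x, n_y) = atan2(-0.125, -0.344) = 200°.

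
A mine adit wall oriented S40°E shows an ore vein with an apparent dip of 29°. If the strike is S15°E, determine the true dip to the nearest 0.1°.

52.7°

The section is 25° from the strike.
tan(true dip) = tan 29° / sin 25° = 1.3116
true dip = arctan 1.3116 = 52.68°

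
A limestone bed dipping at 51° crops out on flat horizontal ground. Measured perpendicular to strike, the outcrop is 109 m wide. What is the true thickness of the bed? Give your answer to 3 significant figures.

True thickness t = w · sin(dip) = 109 × sin 51°
t = 109 × 0.7771 = 84.709 m

84.7 m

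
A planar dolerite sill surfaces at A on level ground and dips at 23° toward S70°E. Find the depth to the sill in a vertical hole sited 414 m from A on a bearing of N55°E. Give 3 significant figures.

The hole lies 55° from the dip direction, so the down-dip offset is 414 × cos 55° = 237.46 m.
Depth = down-dip offset × tan(dip) = 237.46 × tan 23° = 237.46 × 0.4245
Depth = 100.80 m

101 m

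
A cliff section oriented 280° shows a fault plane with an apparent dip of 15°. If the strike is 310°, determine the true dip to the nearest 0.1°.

β = acute angle between strike 310° and section 280° = 30°.
tan δ = tan α / sin β = tan 15° / sin 30° = 0.2679 / 0.5000 = 0.5359
δ = arctan(0.5359) = 28.19°

28.2°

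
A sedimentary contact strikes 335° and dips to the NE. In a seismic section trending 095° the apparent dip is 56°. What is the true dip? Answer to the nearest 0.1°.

59.7°

β = acute angle between strike 335° and section 095° = 60°.
tan δ = tan α / sin β = tan 56° / sin 60° = 1.4826 / 0.8660 = 1.7119
δ = arctan(1.7119) = 59.71°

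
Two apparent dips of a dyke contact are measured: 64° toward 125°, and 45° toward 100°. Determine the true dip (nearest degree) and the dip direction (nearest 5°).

true dip 71°, dip direction 170°

Represent each trace as a vector plunging at its apparent dip toward its trend (east-north-up frame): v₁ = (0.359, -0.251, -0.899), v₂ = (0.696, -0.123, -0.707).
n = v₁ × v₂ = (0.067, -0.372, 0.131) (taken with n_z > 0).
tan δ = √(n_x²+n_y²)/n_z = 0.378/0.131, so δ = 70.9°.
The horizontal component of n points toward azimuth atan2(n_x, n_y) = 170°, the dip direction.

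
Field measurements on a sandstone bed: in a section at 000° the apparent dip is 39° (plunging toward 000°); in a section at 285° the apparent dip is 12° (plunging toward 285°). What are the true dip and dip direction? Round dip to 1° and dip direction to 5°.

The two traces are lines in the plane: v₁ = (sin 0°·cos 39°, cos 0°·cos 39°, −sin 39°), v₂ = (sin 285°·cos 12°, cos 285°·cos 12°, −sin 12°).
The plane normal is n = v₁ × v₂ ∝ (-0.002, 0.595, 0.734).
True dip = arccos(n_z / |n|) = arccos(0.7771) = 39.0°.
The horizontal component of n points toward azimuth atan2(n_x, n_y) = 360°, the dip direction.

true dip 39°, dip direction 000°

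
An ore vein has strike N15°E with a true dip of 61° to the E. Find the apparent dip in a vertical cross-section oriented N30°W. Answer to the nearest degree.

The strike is N15°E and the section trends N30°W; the acute angle between them is β = 45°.
tan α = tan 61° × sin 45° = 1.8040 × 0.7071 = 1.2757
apparent dip = arctan 1.2757 = 51.91°

52°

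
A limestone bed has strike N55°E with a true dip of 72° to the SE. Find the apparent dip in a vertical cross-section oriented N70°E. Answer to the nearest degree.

The section lies 15° from the strike.
tan(apparent dip) = tan 72° · sin 15° = 0.7966
α = arctan(0.7966) = 38.54°

39°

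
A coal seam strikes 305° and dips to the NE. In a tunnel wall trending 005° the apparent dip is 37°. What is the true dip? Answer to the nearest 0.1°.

41.0°

The section is 60° from the strike.
tan(true dip) = tan 37° / sin 60° = 0.8701
δ = arctan(0.8701) = 41.03°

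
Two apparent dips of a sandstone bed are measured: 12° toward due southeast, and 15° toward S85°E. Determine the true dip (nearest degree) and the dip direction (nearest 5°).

true dip 15°, dip direction 095°

Represent each trace as a vector plunging at its apparent dip toward its trend (east-north-up frame): v₁ = (0.692, -0.692, -0.208), v₂ = (0.962, -0.084, -0.259).
The plane normal is n = v₁ × v₂ ∝ (0.162, -0.021, 0.607).
tan δ = √(n_x²+n_y²)/n_z = 0.163/0.607, so δ = 15.0°.
Dip direction = azimuth of (n_x, n_y) = atan2(0.162, -0.021) = 97°.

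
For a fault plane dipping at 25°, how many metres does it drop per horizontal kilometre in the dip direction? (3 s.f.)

drop per km = 1000 × tan 25° = 1000 × 0.4663

466 m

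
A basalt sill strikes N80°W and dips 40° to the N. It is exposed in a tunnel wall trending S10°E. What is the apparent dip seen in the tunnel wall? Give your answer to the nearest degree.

38°

Angle between strike (N80°W) and section (S10°E): β = 70°.
tan(apparent dip) = tan 40° · sin 70° = 0.7885
α = arctan(0.7885) = 38.26°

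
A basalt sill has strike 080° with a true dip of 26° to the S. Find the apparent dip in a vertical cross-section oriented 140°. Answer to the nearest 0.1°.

The strike is 080° and the section trends 140°; the acute angle between them is β = 60°.
tan(apparent dip) = tan 26° · sin 60° = 0.4224
α = arctan(0.4224) = 22.90°

22.9°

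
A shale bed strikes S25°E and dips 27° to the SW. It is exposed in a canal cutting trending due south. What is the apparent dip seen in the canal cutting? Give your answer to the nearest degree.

The strike is S25°E and the section trends due south; the acute angle between them is β = 25°.
tan(apparent dip) = tan 27° · sin 25° = 0.2153
α = arctan(0.2153) = 12.15°

12°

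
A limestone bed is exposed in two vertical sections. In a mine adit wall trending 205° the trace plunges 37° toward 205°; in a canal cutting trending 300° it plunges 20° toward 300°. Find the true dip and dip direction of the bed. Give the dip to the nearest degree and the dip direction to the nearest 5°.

Each apparent-dip line lies in the plane. As unit vectors (x east, y north, z up), v₁ plunges 37°→205° and v₂ plunges 20°→300°.
n = v₁ × v₂ = (-0.530, -0.374, 0.748) (taken with n_z > 0).
True dip = arccos(n_z / |n|) = arccos(0.7551) = 41.0°.
Dip direction = azimuth of (n_x, n_y) = atan2(-0.530, -0.374) = 235°.

true dip 41°, dip direction 235°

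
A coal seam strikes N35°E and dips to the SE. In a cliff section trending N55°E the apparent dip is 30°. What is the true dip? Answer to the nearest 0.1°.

59.4°

β = acute angle between strike N35°E and section N55°E = 20°.
tan δ = tan α / sin β = tan 30° / sin 20° = 0.5774 / 0.3420 = 1.6881
true dip = arctan 1.6881 = 59.36°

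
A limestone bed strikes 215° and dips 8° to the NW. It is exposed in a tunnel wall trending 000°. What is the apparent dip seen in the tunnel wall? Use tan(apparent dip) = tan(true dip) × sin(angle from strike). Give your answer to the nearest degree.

5°

Angle between strike (215°) and section (000°): β = 35°.
tan α = tan 8° × sin 35° = 0.1405 × 0.5736 = 0.0806
apparent dip = arctan 0.0806 = 4.61°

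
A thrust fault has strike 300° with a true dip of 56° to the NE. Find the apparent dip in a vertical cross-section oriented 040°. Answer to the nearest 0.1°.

Angle between strike (300°) and section (040°): β = 80°.
tan(apparent dip) = tan 56° · sin 80° = 1.4600
apparent dip = arctan 1.4600 = 55.59°

55.6°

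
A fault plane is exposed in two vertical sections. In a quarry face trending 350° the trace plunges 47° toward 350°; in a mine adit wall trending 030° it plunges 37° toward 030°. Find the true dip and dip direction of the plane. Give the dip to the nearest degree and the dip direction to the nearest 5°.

true dip 47°, dip direction 345°

Each apparent-dip line lies in the plane. As unit vectors (x east, y north, z up), v₁ plunges 47°→350° and v₂ plunges 37°→030°.
Cross product v₁ × v₂ gives the pole to the plane: n ∝ (-0.102, 0.363, 0.350).
True dip = arccos(n_z / |n|) = arccos(0.6802) = 47.1°.
Dip direction = atan2(-0.102, 0.363) = 344° (azimuth of n's horizontal projection).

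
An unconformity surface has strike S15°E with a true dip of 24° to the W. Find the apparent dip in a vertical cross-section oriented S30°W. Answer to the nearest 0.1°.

17.5°

The strike is S15°E and the section trends S30°W; the acute angle between them is β = 45°.
tan(apparent dip) = tan 24° · sin 45° = 0.3148
α = arctan(0.3148) = 17.48°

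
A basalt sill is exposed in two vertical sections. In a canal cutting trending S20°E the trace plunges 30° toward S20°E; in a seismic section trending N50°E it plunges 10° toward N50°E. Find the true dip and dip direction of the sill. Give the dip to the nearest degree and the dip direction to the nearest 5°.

Each apparent-dip line lies in the plane. As unit vectors (x east, y north, z up), v₁ plunges 30°→S20°E and v₂ plunges 10°→N50°E.
Cross product v₁ × v₂ gives the pole to the plane: n ∝ (0.458, -0.326, 0.801).
True dip = arccos(n_z / |n|) = arccos(0.8188) = 35.0°.
Dip direction = atan2(0.458, -0.326) = 125° (azimuth of n's horizontal projection).

true dip 35°, dip direction 125°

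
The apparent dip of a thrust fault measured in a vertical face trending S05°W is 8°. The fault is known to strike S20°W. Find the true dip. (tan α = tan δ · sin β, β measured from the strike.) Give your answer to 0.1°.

28.5°

The section is 15° from the strike.
tan(true dip) = tan 8° / sin 15° = 0.5430
true dip = arctan 0.5430 = 28.50°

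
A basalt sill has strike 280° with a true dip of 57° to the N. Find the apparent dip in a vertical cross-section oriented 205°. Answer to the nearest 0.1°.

56.1°

Angle between strike (280°) and section (205°): β = 75°.
tan(apparent dip) = tan 57° · sin 75° = 1.4874
α = arctan(1.4874) = 56.09°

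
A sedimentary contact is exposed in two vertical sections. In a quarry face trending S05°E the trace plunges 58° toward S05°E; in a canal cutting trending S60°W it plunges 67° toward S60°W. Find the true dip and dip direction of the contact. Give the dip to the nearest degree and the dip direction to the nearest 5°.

Represent each trace as a vector plunging at its apparent dip toward its trend (east-north-up frame): v₁ = (0.046, -0.528, -0.848), v₂ = (-0.338, -0.195, -0.921).
The plane normal is n = v₁ × v₂ ∝ (-0.320, -0.329, 0.188).
True dip = arccos(n_z / |n|) = arccos(0.3781) = 67.8°.
Dip direction = azimuth of (n_x, n_y) = atan2(-0.320, -0.329) = 224°.

true dip 68°, dip direction 225°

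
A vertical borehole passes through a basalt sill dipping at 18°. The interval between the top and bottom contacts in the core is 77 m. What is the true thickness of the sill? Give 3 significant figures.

73.2 m

True thickness t = h · cos(dip) = 77 × cos 18°
t = 77 × 0.9511 = 73.231 m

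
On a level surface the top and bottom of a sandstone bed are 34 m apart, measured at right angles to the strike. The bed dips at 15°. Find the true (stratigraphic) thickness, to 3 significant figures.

True thickness t = w · sin(dip) = 34 × sin 15°
t = 34 × 0.2588 = 8.800 m

8.80 m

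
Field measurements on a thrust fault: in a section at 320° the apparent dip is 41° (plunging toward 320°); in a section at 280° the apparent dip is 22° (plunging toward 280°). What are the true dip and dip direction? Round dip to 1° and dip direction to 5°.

Represent each trace as a vector plunging at its apparent dip toward its trend (east-north-up frame): v₁ = (-0.485, 0.578, -0.656), v₂ = (-0.913, 0.161, -0.375).
n = v₁ × v₂ = (-0.111, 0.417, 0.450) (taken with n_z > 0).
True dip = arccos(n_z / |n|) = arccos(0.7214) = 43.8°.
Dip direction = azimuth of (n_x, n_y) = atan2(-0.111, 0.417) = 345°.

true dip 44°, dip direction 345°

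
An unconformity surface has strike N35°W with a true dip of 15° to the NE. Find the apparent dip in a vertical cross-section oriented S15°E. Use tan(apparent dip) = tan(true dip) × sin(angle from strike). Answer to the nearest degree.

Angle between strike (N35°W) and section (S15°E): β = 20°.
tan α = tan 15° × sin 20° = 0.2679 × 0.3420 = 0.0916
α = arctan(0.0916) = 5.24°

5°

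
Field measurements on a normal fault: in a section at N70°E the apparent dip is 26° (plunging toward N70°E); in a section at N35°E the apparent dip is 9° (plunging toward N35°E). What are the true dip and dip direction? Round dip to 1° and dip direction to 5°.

Represent each trace as a vector plunging at its apparent dip toward its trend (east-north-up frame): v₁ = (0.845, 0.307, -0.438), v₂ = (0.567, 0.809, -0.156).
The plane normal is n = v₁ × v₂ ∝ (0.307, -0.116, 0.509).
Dip δ = arctan(|n_h|/n_z) = arctan(0.328/0.509) = 32.8°.
The horizontal component of n points toward azimuth atan2(n_x, n_y) = 111°, the dip direction.

true dip 33°, dip direction 110°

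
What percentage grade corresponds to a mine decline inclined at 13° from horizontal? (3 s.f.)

grade % = 100 × tan 13° = 100 × 0.2309

23.1%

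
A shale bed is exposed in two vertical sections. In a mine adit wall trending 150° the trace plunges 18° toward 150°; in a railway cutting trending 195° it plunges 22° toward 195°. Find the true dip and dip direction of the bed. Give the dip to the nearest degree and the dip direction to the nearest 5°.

Represent each trace as a vector plunging at its apparent dip toward its trend (east-north-up frame): v₁ = (0.476, -0.824, -0.309), v₂ = (-0.240, -0.896, -0.375).
n = v₁ × v₂ = (-0.032, -0.252, 0.624) (taken with n_z > 0).
Dip δ = arctan(|n_h|/n_z) = arctan(0.254/0.624) = 22.2°.
The horizontal component of n points toward azimuth atan2(n_x, n_y) = 187°, the dip direction.

true dip 22°, dip direction 185°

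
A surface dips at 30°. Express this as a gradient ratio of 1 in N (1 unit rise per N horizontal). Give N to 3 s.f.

1 in 1.73

1 : N means tan θ = 1/N, so N = 1/tan 30° = 1/0.5774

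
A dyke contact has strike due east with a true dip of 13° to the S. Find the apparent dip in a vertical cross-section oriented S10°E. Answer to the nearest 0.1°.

12.8°

Angle between strike (due east) and section (S10°E): β = 80°.
tan α = tan 13° × sin 80° = 0.2309 × 0.9848 = 0.2274
apparent dip = arctan 0.2274 = 12.81°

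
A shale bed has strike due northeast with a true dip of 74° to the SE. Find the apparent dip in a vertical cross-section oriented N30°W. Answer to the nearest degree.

Angle between strike (due northeast) and section (N30°W): β = 75°.
tan(apparent dip) = tan 74° · sin 75° = 3.3686
apparent dip = arctan 3.3686 = 73.47°

73°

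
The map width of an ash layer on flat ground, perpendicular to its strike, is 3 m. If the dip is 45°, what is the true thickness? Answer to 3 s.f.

2.12 m

True thickness t = w · sin(dip) = 3 × sin 45°
t = 3 × 0.7071 = 2.121 m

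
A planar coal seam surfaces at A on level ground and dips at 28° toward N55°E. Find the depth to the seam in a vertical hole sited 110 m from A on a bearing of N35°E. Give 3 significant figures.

The hole lies 20° from the dip direction, so the down-dip offset is 110 × cos 20° = 103.37 m.
Depth = down-dip offset × tan(dip) = 103.37 × tan 28° = 103.37 × 0.5317
Depth = 54.96 m

55.0 m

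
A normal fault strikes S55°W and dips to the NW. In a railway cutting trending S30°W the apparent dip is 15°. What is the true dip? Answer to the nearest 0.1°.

The section is 25° from the strike.
tan(true dip) = tan 15° / sin 25° = 0.6340
true dip = arctan 0.6340 = 32.38°

32.4°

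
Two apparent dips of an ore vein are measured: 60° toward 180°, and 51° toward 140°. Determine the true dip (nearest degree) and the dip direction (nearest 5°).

true dip 60°, dip direction 185°

Represent each trace as a vector plunging at its apparent dip toward its trend (east-north-up frame): v₁ = (0.000, -0.500, -0.866), v₂ = (0.405, -0.482, -0.777).
n = v₁ × v₂ = (-0.029, -0.350, 0.202) (taken with n_z > 0).
True dip = arccos(n_z / |n|) = arccos(0.4987) = 60.1°.
Dip direction = atan2(-0.029, -0.350) = 185° (azimuth of n's horizontal projection).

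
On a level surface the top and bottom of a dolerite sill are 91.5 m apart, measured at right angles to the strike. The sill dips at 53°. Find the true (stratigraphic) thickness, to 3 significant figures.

73.1 m

True thickness t = w · sin(dip) = 91.5 × sin 53°
t = 91.5 × 0.7986 = 73.075 m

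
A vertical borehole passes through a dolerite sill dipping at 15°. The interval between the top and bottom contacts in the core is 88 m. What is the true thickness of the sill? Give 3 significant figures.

85.0 m

True thickness t = h · cos(dip) = 88 × cos 15°
t = 88 × 0.9659 = 85.001 m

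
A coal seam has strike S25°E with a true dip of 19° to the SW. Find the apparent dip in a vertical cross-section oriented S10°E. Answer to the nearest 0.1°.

5.1°

The section lies 15° from the strike.
tan(apparent dip) = tan 19° · sin 15° = 0.0891
α = arctan(0.0891) = 5.09°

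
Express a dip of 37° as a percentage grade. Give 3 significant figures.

grade % = 100 × tan 37° = 100 × 0.7536

75.4%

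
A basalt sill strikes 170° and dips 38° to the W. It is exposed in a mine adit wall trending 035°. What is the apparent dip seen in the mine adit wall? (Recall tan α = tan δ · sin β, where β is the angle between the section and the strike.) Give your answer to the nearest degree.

Angle between strike (170°) and section (035°): β = 45°.
tan(apparent dip) = tan 38° · sin 45° = 0.5525
apparent dip = arctan 0.5525 = 28.92°

29°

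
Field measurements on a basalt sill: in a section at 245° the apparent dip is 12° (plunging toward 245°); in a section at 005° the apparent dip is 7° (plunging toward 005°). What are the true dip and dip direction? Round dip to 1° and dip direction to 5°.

true dip 19°, dip direction 295°

Represent each trace as a vector plunging at its apparent dip toward its trend (east-north-up frame): v₁ = (-0.887, -0.413, -0.208), v₂ = (0.087, 0.989, -0.122).
Cross product v₁ × v₂ gives the pole to the plane: n ∝ (-0.256, 0.126, 0.841).
True dip = arccos(n_z / |n|) = arccos(0.9470) = 18.7°.
Dip direction = azimuth of (n_x, n_y) = atan2(-0.256, 0.126) = 296°.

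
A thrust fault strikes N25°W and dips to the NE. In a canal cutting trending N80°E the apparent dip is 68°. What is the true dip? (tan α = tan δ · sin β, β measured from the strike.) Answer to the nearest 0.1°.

The section is 75° from the strike.
tan(true dip) = tan 68° / sin 75° = 2.5624
δ = arctan(2.5624) = 68.68°

68.7°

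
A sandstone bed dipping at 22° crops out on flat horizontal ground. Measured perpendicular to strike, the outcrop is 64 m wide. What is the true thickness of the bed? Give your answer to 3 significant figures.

24.0 m

True thickness t = w · sin(dip) = 64 × sin 22°
t = 64 × 0.3746 = 23.975 m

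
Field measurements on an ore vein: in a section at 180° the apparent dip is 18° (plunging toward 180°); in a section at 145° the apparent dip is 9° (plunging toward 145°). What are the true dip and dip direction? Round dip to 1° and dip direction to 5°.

true dip 21°, dip direction 210°

The two traces are lines in the plane: v₁ = (sin 180°·cos 18°, cos 180°·cos 18°, −sin 18°), v₂ = (sin 145°·cos 9°, cos 145°·cos 9°, −sin 9°).
Cross product v₁ × v₂ gives the pole to the plane: n ∝ (-0.101, -0.175, 0.539).
Dip δ = arctan(|n_h|/n_z) = arctan(0.202/0.539) = 20.6°.
The horizontal component of n points toward azimuth atan2(n_x, n_y) = 210°, the dip direction.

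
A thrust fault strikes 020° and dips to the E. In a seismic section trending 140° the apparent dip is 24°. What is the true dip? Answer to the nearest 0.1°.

27.2°

The section is 60° from the strike.
tan(true dip) = tan 24° / sin 60° = 0.5141
δ = arctan(0.5141) = 27.21°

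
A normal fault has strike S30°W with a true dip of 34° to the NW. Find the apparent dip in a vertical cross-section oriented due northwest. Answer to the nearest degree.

33°

The section lies 75° from the strike.
tan(apparent dip) = tan 34° · sin 75° = 0.6515
α = arctan(0.6515) = 33.09°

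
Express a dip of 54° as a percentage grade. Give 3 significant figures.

grade % = 100 × tan 54° = 100 × 1.3764

138%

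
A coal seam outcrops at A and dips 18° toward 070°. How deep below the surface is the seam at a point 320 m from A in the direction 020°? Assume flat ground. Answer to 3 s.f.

The hole lies 50° from the dip direction, so the down-dip offset is 320 × cos 50° = 205.69 m.
Depth = down-dip offset × tan(dip) = 205.69 × tan 18° = 205.69 × 0.3249
Depth = 66.83 m

66.8 m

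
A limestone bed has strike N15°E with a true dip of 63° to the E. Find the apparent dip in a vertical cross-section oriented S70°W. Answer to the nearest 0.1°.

58.1°

The section lies 55° from the strike.
tan α = tan 63° × sin 55° = 1.9626 × 0.8192 = 1.6077
apparent dip = arctan 1.6077 = 58.12°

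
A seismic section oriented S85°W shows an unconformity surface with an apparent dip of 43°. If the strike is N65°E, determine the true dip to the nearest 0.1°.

69.9°

β = acute angle between strike N65°E and section S85°W = 20°.
tan δ = tan α / sin β = tan 43° / sin 20° = 0.9325 / 0.3420 = 2.7265
true dip = arctan 2.7265 = 69.86°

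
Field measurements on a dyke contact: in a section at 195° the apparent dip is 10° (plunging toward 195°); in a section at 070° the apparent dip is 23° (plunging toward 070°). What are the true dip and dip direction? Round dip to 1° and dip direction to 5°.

The two traces are lines in the plane: v₁ = (sin 195°·cos 10°, cos 195°·cos 10°, −sin 10°), v₂ = (sin 70°·cos 23°, cos 70°·cos 23°, −sin 23°).
n = v₁ × v₂ = (0.426, -0.250, 0.743) (taken with n_z > 0).
True dip = arccos(n_z / |n|) = arccos(0.8325) = 33.6°.
Dip direction = azimuth of (n_x, n_y) = atan2(0.426, -0.250) = 120°.

true dip 34°, dip direction 120°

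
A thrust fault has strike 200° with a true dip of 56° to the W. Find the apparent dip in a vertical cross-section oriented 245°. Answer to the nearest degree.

The section lies 45° from the strike.
tan α = tan 56° × sin 45° = 1.4826 × 0.7071 = 1.0483
apparent dip = arctan 1.0483 = 46.35°

46°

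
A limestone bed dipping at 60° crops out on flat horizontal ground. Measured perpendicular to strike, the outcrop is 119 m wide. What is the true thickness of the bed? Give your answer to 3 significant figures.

True thickness t = w · sin(dip) = 119 × sin 60°
t = 119 × 0.8660 = 103.057 m

103 m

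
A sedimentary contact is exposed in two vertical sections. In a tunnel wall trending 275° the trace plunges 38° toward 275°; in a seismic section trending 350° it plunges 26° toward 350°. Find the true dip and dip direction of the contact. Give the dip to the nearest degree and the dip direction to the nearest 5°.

true dip 40°, dip direction 295°

Each apparent-dip line lies in the plane. As unit vectors (x east, y north, z up), v₁ plunges 38°→275° and v₂ plunges 26°→350°.
n = v₁ × v₂ = (-0.515, 0.248, 0.684) (taken with n_z > 0).
tan δ = √(n_x²+n_y²)/n_z = 0.571/0.684, so δ = 39.9°.
Dip direction = azimuth of (n_x, n_y) = atan2(-0.515, 0.248) = 296°.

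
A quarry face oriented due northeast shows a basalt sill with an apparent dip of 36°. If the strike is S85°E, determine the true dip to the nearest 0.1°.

β = acute angle between strike S85°E and section due northeast = 50°.
tan(true dip) = tan 36° / sin 50° = 0.9484
δ = arctan(0.9484) = 43.48°

43.5°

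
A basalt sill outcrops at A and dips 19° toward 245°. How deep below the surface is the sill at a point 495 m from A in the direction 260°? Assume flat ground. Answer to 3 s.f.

165 m

The hole lies 15° from the dip direction, so the down-dip offset is 495 × cos 15° = 478.13 m.
Depth = down-dip offset × tan(dip) = 478.13 × tan 19° = 478.13 × 0.3443
Depth = 164.63 m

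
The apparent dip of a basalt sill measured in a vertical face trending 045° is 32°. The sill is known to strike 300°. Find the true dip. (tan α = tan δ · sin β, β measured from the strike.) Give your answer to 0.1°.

32.9°

The section is 75° from the strike.
tan δ = tan α / sin β = tan 32° / sin 75° = 0.6249 / 0.9659 = 0.6469
true dip = arctan 0.6469 = 32.90°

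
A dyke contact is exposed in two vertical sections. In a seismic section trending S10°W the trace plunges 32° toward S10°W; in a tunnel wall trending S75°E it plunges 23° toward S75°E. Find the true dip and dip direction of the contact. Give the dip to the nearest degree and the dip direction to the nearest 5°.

true dip 36°, dip direction 160°

The two traces are lines in the plane: v₁ = (sin 190°·cos 32°, cos 190°·cos 32°, −sin 32°), v₂ = (sin 105°·cos 23°, cos 105°·cos 23°, −sin 23°).
The plane normal is n = v₁ × v₂ ∝ (0.200, -0.529, 0.778).
Dip δ = arctan(|n_h|/n_z) = arctan(0.565/0.778) = 36.0°.
Dip direction = atan2(0.200, -0.529) = 159° (azimuth of n's horizontal projection).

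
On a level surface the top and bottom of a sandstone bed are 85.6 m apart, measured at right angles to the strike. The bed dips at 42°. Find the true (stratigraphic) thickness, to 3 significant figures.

True thickness t = w · sin(dip) = 85.6 × sin 42°
t = 85.6 × 0.6691 = 57.278 m

57.3 m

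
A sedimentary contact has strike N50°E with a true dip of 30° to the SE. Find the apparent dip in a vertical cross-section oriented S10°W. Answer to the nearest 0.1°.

20.4°

The strike is N50°E and the section trends S10°W; the acute angle between them is β = 40°.
tan(apparent dip) = tan 30° · sin 40° = 0.3711
apparent dip = arctan 0.3711 = 20.36°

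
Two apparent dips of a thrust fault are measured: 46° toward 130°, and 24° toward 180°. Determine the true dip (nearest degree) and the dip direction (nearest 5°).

true dip 47°, dip direction 115°

The two traces are lines in the plane: v₁ = (sin 130°·cos 46°, cos 130°·cos 46°, −sin 46°), v₂ = (sin 180°·cos 24°, cos 180°·cos 24°, −sin 24°).
Cross product v₁ × v₂ gives the pole to the plane: n ∝ (0.476, -0.216, 0.486).
tan δ = √(n_x²+n_y²)/n_z = 0.522/0.486, so δ = 47.1°.
The horizontal component of n points toward azimuth atan2(n_x, n_y) = 114°, the dip direction.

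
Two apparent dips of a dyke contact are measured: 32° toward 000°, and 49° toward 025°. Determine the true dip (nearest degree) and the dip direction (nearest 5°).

true dip 57°, dip direction 065°

The two traces are lines in the plane: v₁ = (sin 0°·cos 32°, cos 0°·cos 32°, −sin 32°), v₂ = (sin 25°·cos 49°, cos 25°·cos 49°, −sin 49°).
The plane normal is n = v₁ × v₂ ∝ (0.325, 0.147, 0.235).
True dip = arccos(n_z / |n|) = arccos(0.5505) = 56.6°.
Dip direction = azimuth of (n_x, n_y) = atan2(0.325, 0.147) = 66°.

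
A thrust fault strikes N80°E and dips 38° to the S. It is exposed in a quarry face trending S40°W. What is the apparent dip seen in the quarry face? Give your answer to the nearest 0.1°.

26.7°

The strike is N80°E and the section trends S40°W; the acute angle between them is β = 40°.
tan α = tan 38° × sin 40° = 0.7813 × 0.6428 = 0.5022
apparent dip = arctan 0.5022 = 26.67°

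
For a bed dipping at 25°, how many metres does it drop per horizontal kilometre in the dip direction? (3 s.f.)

466 m

drop per km = 1000 × tan 25° = 1000 × 0.4663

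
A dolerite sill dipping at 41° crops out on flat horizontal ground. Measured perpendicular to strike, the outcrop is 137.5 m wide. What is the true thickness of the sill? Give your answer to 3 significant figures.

True thickness t = w · sin(dip) = 137.5 × sin 41°
t = 137.5 × 0.6561 = 90.208 m

90.2 m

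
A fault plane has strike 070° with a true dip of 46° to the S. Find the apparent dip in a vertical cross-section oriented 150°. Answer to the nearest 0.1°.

45.6°

The section lies 80° from the strike.
tan α = tan 46° × sin 80° = 1.0355 × 0.9848 = 1.0198
apparent dip = arctan 1.0198 = 45.56°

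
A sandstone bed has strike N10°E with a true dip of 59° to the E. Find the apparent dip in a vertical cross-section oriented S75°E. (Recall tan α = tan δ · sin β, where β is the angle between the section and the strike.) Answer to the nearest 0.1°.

58.9°

The strike is N10°E and the section trends S75°E; the acute angle between them is β = 85°.
tan(apparent dip) = tan 59° · sin 85° = 1.6579
α = arctan(1.6579) = 58.90°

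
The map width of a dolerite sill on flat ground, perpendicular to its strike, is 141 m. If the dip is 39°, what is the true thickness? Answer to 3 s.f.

True thickness t = w · sin(dip) = 141 × sin 39°
t = 141 × 0.6293 = 88.734 m

88.7 m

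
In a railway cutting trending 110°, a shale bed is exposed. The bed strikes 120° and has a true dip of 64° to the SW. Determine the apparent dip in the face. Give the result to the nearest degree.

The strike is 120° and the section trends 110°; the acute angle between them is β = 10°.
tan(apparent dip) = tan 64° · sin 10° = 0.3560
apparent dip = arctan 0.3560 = 19.60°

20°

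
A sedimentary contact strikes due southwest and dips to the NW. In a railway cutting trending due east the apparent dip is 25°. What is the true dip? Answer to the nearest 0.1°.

33.4°

β = acute angle between strike due southwest and section due east = 45°.
tan(true dip) = tan 25° / sin 45° = 0.6595
δ = arctan(0.6595) = 33.40°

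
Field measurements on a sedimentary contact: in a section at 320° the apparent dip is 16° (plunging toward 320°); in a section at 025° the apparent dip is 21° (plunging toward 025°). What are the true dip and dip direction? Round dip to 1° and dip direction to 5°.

true dip 22°, dip direction 005°

Represent each trace as a vector plunging at its apparent dip toward its trend (east-north-up frame): v₁ = (-0.618, 0.736, -0.276), v₂ = (0.395, 0.846, -0.358).
Cross product v₁ × v₂ gives the pole to the plane: n ∝ (0.031, 0.330, 0.813).
Dip δ = arctan(|n_h|/n_z) = arctan(0.332/0.813) = 22.2°.
Dip direction = azimuth of (n_x, n_y) = atan2(0.031, 0.330) = 5°.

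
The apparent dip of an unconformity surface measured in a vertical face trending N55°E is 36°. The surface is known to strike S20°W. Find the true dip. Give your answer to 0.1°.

51.7°

β = acute angle between strike S20°W and section N55°E = 35°.
tan(true dip) = tan 36° / sin 35° = 1.2667
true dip = arctan 1.2667 = 51.71°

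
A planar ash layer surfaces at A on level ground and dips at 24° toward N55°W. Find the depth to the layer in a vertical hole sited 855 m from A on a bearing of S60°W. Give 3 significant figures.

The hole lies 65° from the dip direction, so the down-dip offset is 855 × cos 65° = 361.34 m.
Depth = down-dip offset × tan(dip) = 361.34 × tan 24° = 361.34 × 0.4452
Depth = 160.88 m

161 m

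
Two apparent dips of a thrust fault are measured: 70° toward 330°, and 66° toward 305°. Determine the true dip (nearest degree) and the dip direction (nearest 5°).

true dip 70°, dip direction 340°

The two traces are lines in the plane: v₁ = (sin 330°·cos 70°, cos 330°·cos 70°, −sin 70°), v₂ = (sin 305°·cos 66°, cos 305°·cos 66°, −sin 66°).
Cross product v₁ × v₂ gives the pole to the plane: n ∝ (-0.051, 0.157, 0.059).
tan δ = √(n_x²+n_y²)/n_z = 0.165/0.059, so δ = 70.4°.
The horizontal component of n points toward azimuth atan2(n_x, n_y) = 342°, the dip direction.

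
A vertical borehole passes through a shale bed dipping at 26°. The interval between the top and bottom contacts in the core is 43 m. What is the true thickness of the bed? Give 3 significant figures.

38.6 m

True thickness t = h · cos(dip) = 43 × cos 26°
t = 43 × 0.8988 = 38.648 m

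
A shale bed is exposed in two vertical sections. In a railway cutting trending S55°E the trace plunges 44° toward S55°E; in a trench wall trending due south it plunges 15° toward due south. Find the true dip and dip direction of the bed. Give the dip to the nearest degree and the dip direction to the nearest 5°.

Each apparent-dip line lies in the plane. As unit vectors (x east, y north, z up), v₁ plunges 44°→S55°E and v₂ plunges 15°→due south.
n = v₁ × v₂ = (0.564, -0.153, 0.569) (taken with n_z > 0).
Dip δ = arctan(|n_h|/n_z) = arctan(0.584/0.569) = 45.8°.
Dip direction = atan2(0.564, -0.153) = 105° (azimuth of n's horizontal projection).

true dip 46°, dip direction 105°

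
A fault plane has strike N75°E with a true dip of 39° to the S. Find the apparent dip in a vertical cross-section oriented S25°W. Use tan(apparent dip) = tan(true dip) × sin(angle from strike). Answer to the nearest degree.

32°

The strike is N75°E and the section trends S25°W; the acute angle between them is β = 50°.
tan(apparent dip) = tan 39° · sin 50° = 0.6203
apparent dip = arctan 0.6203 = 31.81°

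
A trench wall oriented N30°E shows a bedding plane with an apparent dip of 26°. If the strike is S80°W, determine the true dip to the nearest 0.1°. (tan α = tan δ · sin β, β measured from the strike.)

32.5°

β = acute angle between strike S80°W and section N30°E = 50°.
tan(true dip) = tan 26° / sin 50° = 0.6367
δ = arctan(0.6367) = 32.48°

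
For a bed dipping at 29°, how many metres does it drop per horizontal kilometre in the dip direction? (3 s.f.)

554 m

drop per km = 1000 × tan 29° = 1000 × 0.5543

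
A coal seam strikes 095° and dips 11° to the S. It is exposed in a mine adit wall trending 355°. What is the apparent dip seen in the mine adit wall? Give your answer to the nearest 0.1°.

The section lies 80° from the strike.
tan(apparent dip) = tan 11° · sin 80° = 0.1914
α = arctan(0.1914) = 10.84°

10.8°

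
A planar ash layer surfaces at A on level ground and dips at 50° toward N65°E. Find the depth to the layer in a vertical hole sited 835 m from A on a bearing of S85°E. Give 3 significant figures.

862 m

The hole lies 30° from the dip direction, so the down-dip offset is 835 × cos 30° = 723.13 m.
Depth = down-dip offset × tan(dip) = 723.13 × tan 50° = 723.13 × 1.1918
Depth = 861.79 m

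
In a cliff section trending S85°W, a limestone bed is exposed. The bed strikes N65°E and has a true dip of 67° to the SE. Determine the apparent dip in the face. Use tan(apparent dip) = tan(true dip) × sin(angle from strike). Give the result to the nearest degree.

The section lies 20° from the strike.
tan(apparent dip) = tan 67° · sin 20° = 0.8057
α = arctan(0.8057) = 38.86°

39°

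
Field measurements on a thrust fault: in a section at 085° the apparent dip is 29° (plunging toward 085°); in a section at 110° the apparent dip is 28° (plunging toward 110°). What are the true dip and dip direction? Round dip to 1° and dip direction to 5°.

true dip 29°, dip direction 090°

Represent each trace as a vector plunging at its apparent dip toward its trend (east-north-up frame): v₁ = (0.871, 0.076, -0.485), v₂ = (0.830, -0.302, -0.469).
Cross product v₁ × v₂ gives the pole to the plane: n ∝ (0.182, -0.007, 0.326).
Dip δ = arctan(|n_h|/n_z) = arctan(0.182/0.326) = 29.2°.
Dip direction = azimuth of (n_x, n_y) = atan2(0.182, -0.007) = 92°.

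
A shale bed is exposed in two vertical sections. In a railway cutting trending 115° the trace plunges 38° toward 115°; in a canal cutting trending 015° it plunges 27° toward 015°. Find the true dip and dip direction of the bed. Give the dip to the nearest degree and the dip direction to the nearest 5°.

The two traces are lines in the plane: v₁ = (sin 115°·cos 38°, cos 115°·cos 38°, −sin 38°), v₂ = (sin 15°·cos 27°, cos 15°·cos 27°, −sin 27°).
The plane normal is n = v₁ × v₂ ∝ (0.681, 0.182, 0.691).
Dip δ = arctan(|n_h|/n_z) = arctan(0.705/0.691) = 45.6°.
Dip direction = azimuth of (n_x, n_y) = atan2(0.681, 0.182) = 75°.

true dip 46°, dip direction 075°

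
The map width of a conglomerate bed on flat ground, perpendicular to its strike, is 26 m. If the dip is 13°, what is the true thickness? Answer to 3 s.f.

5.85 m

True thickness t = w · sin(dip) = 26 × sin 13°
t = 26 × 0.2250 = 5.849 m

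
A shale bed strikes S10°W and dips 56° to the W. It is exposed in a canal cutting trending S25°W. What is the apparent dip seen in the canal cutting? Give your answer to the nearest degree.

Angle between strike (S10°W) and section (S25°W): β = 15°.
tan α = tan 56° × sin 15° = 1.4826 × 0.2588 = 0.3837
α = arctan(0.3837) = 20.99°

21°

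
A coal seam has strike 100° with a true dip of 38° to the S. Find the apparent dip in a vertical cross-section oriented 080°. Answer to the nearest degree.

The section lies 20° from the strike.
tan(apparent dip) = tan 38° · sin 20° = 0.2672
α = arctan(0.2672) = 14.96°

15°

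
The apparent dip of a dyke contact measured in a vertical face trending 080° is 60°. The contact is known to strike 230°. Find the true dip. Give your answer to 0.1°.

β = acute angle between strike 230° and section 080° = 30°.
tan(true dip) = tan 60° / sin 30° = 3.4641
δ = arctan(3.4641) = 73.90°

73.9°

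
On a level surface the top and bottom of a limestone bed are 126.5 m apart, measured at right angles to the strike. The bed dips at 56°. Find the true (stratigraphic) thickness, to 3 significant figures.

105 m

True thickness t = w · sin(dip) = 126.5 × sin 56°
t = 126.5 × 0.8290 = 104.873 m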